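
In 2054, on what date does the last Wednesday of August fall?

The first Wednesday of August 2054 is August 5.
August 2054 has 31 days. Adding weeks: 5, 12, 19, 26 — the last one ≤ 31 is the 26th.

2054-08-26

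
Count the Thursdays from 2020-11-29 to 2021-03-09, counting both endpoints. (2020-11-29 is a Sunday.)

14

2020-11-29 is a Sunday; the first Thursday on or after it is 2020-12-03 (4 days later).
From 2020-12-03 to 2021-03-09: 28 + 31 + 28 + 9 = 96 days (rest of December, January, February, March).
96 ÷ 7 = 13 full weeks with remainder 5, so 13 more Thursdays after the first → 14.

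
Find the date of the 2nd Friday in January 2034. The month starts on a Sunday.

January 2034 begins on a Sunday, so the first Friday is January 6 (5 days later).
The 2nd Friday is 1 weeks later: 6 + 7 = 13.

2034-01-13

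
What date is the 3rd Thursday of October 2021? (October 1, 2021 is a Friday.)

October 2021 begins on a Friday, so the first Thursday is October 7 (6 days later).
The 3rd Thursday is 2 weeks later: 7 + 14 = 21.

2021-10-21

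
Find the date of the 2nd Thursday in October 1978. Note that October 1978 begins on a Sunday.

October 1978 begins on a Sunday, so the first Thursday is October 5 (4 days later).
The 2nd Thursday is 1 weeks later: 5 + 7 = 12.

12 October 1978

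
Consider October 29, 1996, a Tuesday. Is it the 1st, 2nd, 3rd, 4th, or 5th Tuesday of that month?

5th

Day 29 falls in week ⌈29/7⌉ of the month.
Days 1–7 hold the 1st Tuesday, 8–14 the 2nd, 15–21 the 3rd, 22–28 the 4th, 29–31 the 5th.
29 is in the range for the 5th.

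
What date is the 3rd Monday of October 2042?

2042-10-20

October 2042 begins on a Wednesday, so the first Monday is October 6 (5 days later).
The 3rd Monday is 2 weeks later: 6 + 14 = 20.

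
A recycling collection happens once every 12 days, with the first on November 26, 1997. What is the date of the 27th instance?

October 4, 1998

The 27th occurrence is 26 intervals after the first: 26 × 12 = 312 days after November 26, 1997.
November has 30 days — 4 days to the end of November leaves 308.
December has 31 days (277 left).
January has 31 days (246 left).
February has 28 days (218 left).
March has 31 days (187 left).
April has 30 days (157 left).
May has 31 days (126 left).
June has 30 days (96 left).
July has 31 days (65 left).
August has 31 days (34 left).
September has 30 days (4 left).
4 days into October → October 4, 1998.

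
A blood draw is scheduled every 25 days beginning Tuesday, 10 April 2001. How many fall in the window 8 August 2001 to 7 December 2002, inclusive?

20

Occurrences land 25·i days after 10 April 2001 for i = 0, 1, 2, …
8 August 2001 is 120 days after the start; 120 ÷ 25 = 4 remainder 20; since the remainder is 20, round up to i = 5. First occurrence in the window: #6 on 13 August 2001 (5×25 = 125 days in).
7 December 2002 is 606 days after the start; 606 ÷ 25 = 24 remainder 6. Last occurrence in the window: #25 on 1 December 2002.
Occurrences #6 through #25: 20 in total.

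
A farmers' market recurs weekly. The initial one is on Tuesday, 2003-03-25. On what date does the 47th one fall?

2004-02-10

The 47th occurrence is 46 intervals after the first: 46 × 7 = 322 days after 2003-03-25.
March has 31 days — 6 days to the end of March leaves 316.
April has 30 days (286 left).
May has 31 days (255 left).
June has 30 days (225 left).
July has 31 days (194 left).
August has 31 days (163 left).
September has 30 days (133 left).
October has 31 days (102 left).
November has 30 days (72 left).
December has 31 days (41 left).
January has 31 days (10 left).
10 days into February → 2004-02-10.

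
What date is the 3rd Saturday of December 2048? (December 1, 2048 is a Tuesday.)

19 December 2048

December 2048 begins on a Tuesday, so the first Saturday is December 5 (4 days later).
The 3rd Saturday is 2 weeks later: 5 + 14 = 19.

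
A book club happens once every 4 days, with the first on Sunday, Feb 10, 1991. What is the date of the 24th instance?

May 13, 1991

The 24th occurrence is 23 intervals after the first: 23 × 4 = 92 days after Feb 10, 1991.
Feb has 28 days — 18 days to the end of Feb leaves 74.
Mar has 31 days (43 left).
Apr has 30 days (13 left).
13 days into May → May 13, 1991.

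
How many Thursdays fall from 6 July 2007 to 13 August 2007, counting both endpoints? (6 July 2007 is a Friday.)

6 July 2007 is a Friday; the first Thursday on or after it is 12 July 2007 (6 days later).
From 12 July 2007 to 13 August 2007: 19 + 13 = 32 days (rest of July, August).
32 ÷ 7 = 4 full weeks with remainder 4, so 4 more Thursdays after the first → 5.

5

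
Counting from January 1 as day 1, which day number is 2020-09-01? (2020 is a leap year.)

245

Days in months before September: 31 + 29 + 31 + 30 + 31 + 30 + 31 + 31 = 244.
Plus 1 day into September → day 245.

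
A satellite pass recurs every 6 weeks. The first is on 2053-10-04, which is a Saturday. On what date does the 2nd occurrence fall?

The 2nd occurrence is 1 interval after the first: 1 × 42 = 42 days after 2053-10-04.
October has 31 days — 27 days to the end of October leaves 15.
15 days into November → 2053-11-15.

2053-11-15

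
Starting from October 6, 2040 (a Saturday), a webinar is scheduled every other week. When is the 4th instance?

The 4th occurrence is 3 intervals after the first: 3 × 14 = 42 days after October 6, 2040.
October has 31 days — 25 days to the end of October leaves 17.
17 days into November → November 17, 2040.

November 17, 2040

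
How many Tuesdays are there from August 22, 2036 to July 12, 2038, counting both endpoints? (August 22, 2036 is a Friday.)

98

August 22, 2036 is a Friday; the first Tuesday on or after it is August 26, 2036 (4 days later).
From August 26, 2036 to July 12, 2038: 127 + 365 + 193 = 685 days (rest of 2036, 2037, to July 12, 2038 in 2038).
685 ÷ 7 = 97 full weeks with remainder 6, so 97 more Tuesdays after the first → 98.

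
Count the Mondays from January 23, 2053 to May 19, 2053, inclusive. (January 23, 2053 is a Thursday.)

17

January 23, 2053 is a Thursday; the first Monday on or after it is January 27, 2053 (4 days later).
From January 27, 2053 to May 19, 2053: 4 + 28 + 31 + 30 + 19 = 112 days (rest of January, February, March, April, May).
112 ÷ 7 = 16 full weeks with remainder 0, so 16 more Mondays after the first → 17.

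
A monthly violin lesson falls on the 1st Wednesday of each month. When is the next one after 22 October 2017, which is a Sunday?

October 2017 starts on a Sunday, so its 1st Wednesday is 4 October 2017 (3 days in).
That is not after 22 October 2017, so look at November 2017.
November 2017 starts on a Wednesday, so its 1st Wednesday is 1 November 2017.

1 November 2017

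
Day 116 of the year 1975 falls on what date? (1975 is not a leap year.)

Apr 26, 1975

Jan has 31 days (116 − 31 = 85 remain).
Feb has 28 days (85 − 28 = 57 remain).
Mar has 31 days (57 − 31 = 26 remain).
26 into Apr → Apr 26.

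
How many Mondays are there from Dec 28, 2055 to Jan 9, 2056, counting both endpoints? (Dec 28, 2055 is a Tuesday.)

Dec 28, 2055 is a Tuesday; the first Monday on or after it is Jan 3, 2056 (6 days later).
From Jan 3, 2056 to Jan 9, 2056 is 9 − 3 = 6 days.
6 ÷ 7 = 0 full weeks with remainder 6, so 0 more Mondays after the first → 1.

1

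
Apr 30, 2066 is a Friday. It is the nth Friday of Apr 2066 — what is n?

5th

Day 30 falls in week ⌈30/7⌉ of the month.
Days 1–7 hold the 1st Friday, 8–14 the 2nd, 15–21 the 3rd, 22–28 the 4th, 29–31 the 5th.
30 is in the range for the 5th.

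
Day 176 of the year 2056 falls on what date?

2056-06-24

January has 31 days (176 − 31 = 145 remain).
February has 29 days (145 − 29 = 116 remain).
March has 31 days (116 − 31 = 85 remain).
April has 30 days (85 − 30 = 55 remain).
May has 31 days (55 − 31 = 24 remain).
24 into June → June 24.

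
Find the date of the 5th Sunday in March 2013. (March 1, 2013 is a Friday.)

March 2013 begins on a Friday, so the first Sunday is March 3 (2 days later).
The 5th Sunday is 4 weeks later: 3 + 28 = 31.

March 31, 2013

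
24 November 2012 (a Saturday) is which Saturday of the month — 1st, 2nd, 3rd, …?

4th

Day 24 falls in week ⌈24/7⌉ of the month.
Days 1–7 hold the 1st Saturday, 8–14 the 2nd, 15–21 the 3rd, 22–28 the 4th, 29–31 the 5th.
24 is in the range for the 4th.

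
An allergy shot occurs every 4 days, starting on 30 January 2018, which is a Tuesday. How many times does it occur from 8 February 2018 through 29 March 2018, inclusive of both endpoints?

12

Occurrences land 4·i days after 30 January 2018 for i = 0, 1, 2, …
8 February 2018 is 9 days after the start; 9 ÷ 4 = 2 remainder 1; since the remainder is 1, round up to i = 3. First occurrence in the window: #4 on 11 February 2018 (3×4 = 12 days in).
29 March 2018 is 58 days after the start; 58 ÷ 4 = 14 remainder 2. Last occurrence in the window: #15 on 27 March 2018.
Occurrences #4 through #15: 12 in total.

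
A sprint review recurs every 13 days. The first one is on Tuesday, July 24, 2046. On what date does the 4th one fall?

The 4th occurrence is 3 intervals after the first: 3 × 13 = 39 days after July 24, 2046.
July has 31 days — 7 days to the end of July leaves 32.
August has 31 days (1 left).
1 day into September → September 1, 2046.

September 1, 2046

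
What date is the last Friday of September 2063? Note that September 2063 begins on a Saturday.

2063-09-28

September 2063 begins on a Saturday, so the first Friday is September 7 (6 days later).
September 2063 has 30 days. Adding weeks: 7, 14, 21, 28 — the last one ≤ 30 is the 28th.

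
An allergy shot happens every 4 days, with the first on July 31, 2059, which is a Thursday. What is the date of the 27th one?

November 12, 2059

The 27th occurrence is 26 intervals after the first: 26 × 4 = 104 days after July 31, 2059.
July has 31 days — 0 days to the end of July leaves 104.
August has 31 days (73 left).
September has 30 days (43 left).
October has 31 days (12 left).
12 days into November → November 12, 2059.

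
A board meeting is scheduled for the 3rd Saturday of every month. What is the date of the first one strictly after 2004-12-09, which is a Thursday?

2004-12-18

December 2004 starts on a Wednesday; its first Saturday is the 4th, so the 3rd Saturday is the 18th — 2004-12-18.
2004-12-18 is after 2004-12-09, so that is the next one.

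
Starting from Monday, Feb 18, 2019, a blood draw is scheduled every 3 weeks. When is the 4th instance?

The 4th occurrence is 3 intervals after the first: 3 × 21 = 63 days after Feb 18, 2019.
Feb has 28 days — 10 days to the end of Feb leaves 53.
Mar has 31 days (22 left).
22 days into Apr → Apr 22, 2019.

Apr 22, 2019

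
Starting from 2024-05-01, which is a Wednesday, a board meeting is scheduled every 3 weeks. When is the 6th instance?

2024-08-14

The 6th occurrence is 5 intervals after the first: 5 × 21 = 105 days after 2024-05-01.
May has 31 days — 30 days to the end of May leaves 75.
June has 30 days (45 left).
July has 31 days (14 left).
14 days into August → 2024-08-14.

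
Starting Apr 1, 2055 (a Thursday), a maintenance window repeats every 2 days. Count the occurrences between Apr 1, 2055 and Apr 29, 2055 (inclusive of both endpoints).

15

Occurrences land 2·i days after Apr 1, 2055 for i = 0, 1, 2, …
The window opens on the start date, so the first occurrence inside is #1 on Apr 1, 2055.
Apr 29, 2055 is 28 days after the start; 28 ÷ 2 = 14 remainder 0. Last occurrence in the window: #15 on Apr 29, 2055.
Occurrences #1 through #15: 15 in total.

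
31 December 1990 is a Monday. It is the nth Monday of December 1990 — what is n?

Day 31 falls in week ⌈31/7⌉ of the month.
Days 1–7 hold the 1st Monday, 8–14 the 2nd, 15–21 the 3rd, 22–28 the 4th, 29–31 the 5th.
31 is in the range for the 5th.

5th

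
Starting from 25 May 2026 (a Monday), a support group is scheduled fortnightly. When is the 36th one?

27 September 2027

The 36th occurrence is 35 intervals after the first: 35 × 14 = 490 days after 25 May 2026.
May has 31 days — 6 days to the end of May leaves 484.
From end of May to end of 2026 is 214 days (270 left).
January has 31 days (239 left).
February has 28 days (211 left).
March has 31 days (180 left).
April has 30 days (150 left).
May has 31 days (119 left).
June has 30 days (89 left).
July has 31 days (58 left).
August has 31 days (27 left).
27 days into September → 27 September 2027.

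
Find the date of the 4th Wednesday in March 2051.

March 22, 2051

March 2051 begins on a Wednesday, so the first Wednesday is March 1.
The 4th Wednesday is 3 weeks later: 1 + 21 = 22.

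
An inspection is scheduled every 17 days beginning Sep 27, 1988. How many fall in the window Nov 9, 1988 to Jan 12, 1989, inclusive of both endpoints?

4

Occurrences land 17·i days after Sep 27, 1988 for i = 0, 1, 2, …
Nov 9, 1988 is 43 days after the start; 43 ÷ 17 = 2 remainder 9; since the remainder is 9, round up to i = 3. First occurrence in the window: #4 on Nov 17, 1988 (3×17 = 51 days in).
Jan 12, 1989 is 107 days after the start; 107 ÷ 17 = 6 remainder 5. Last occurrence in the window: #7 on Jan 7, 1989.
Occurrences #4 through #7: 4 in total.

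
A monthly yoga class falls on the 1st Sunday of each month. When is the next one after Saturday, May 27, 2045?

May 2045 starts on a Monday, so its 1st Sunday is May 7, 2045 (6 days in).
That is not after May 27, 2045, so look at June 2045.
June 2045 starts on a Thursday, so its 1st Sunday is June 4, 2045 (3 days in).

June 4, 2045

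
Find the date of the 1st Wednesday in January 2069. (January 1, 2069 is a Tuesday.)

2 January 2069

January 2069 begins on a Tuesday, so the first Wednesday is January 2 (1 day later).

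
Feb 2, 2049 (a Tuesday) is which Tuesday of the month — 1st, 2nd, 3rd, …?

1st

Day 2 falls in week ⌈2/7⌉ of the month.
Days 1–7 hold the 1st Tuesday, 8–14 the 2nd, 15–21 the 3rd, 22–28 the 4th, 29–31 the 5th.
2 is in the range for the 1st.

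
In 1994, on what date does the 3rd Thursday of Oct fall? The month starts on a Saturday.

Oct 20, 1994

Oct 1994 begins on a Saturday, so the first Thursday is Oct 6 (5 days later).
The 3rd Thursday is 2 weeks later: 6 + 14 = 20.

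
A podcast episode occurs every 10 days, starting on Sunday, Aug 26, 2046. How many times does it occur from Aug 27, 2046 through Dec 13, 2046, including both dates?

Occurrences land 10·i days after Aug 26, 2046 for i = 0, 1, 2, …
Aug 27, 2046 is 1 day after the start; 1 ÷ 10 = 0 remainder 1; since the remainder is 1, round up to i = 1. First occurrence in the window: #2 on Sep 5, 2046 (1×10 = 10 days in).
Dec 13, 2046 is 109 days after the start; 109 ÷ 10 = 10 remainder 9. Last occurrence in the window: #11 on Dec 4, 2046.
Occurrences #2 through #11: 10 in total.

10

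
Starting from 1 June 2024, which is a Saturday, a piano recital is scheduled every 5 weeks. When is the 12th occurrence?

The 12th occurrence is 11 intervals after the first: 11 × 35 = 385 days after 1 June 2024.
June has 30 days — 29 days to the end of June leaves 356.
July has 31 days (325 left).
August has 31 days (294 left).
September has 30 days (264 left).
October has 31 days (233 left).
November has 30 days (203 left).
December has 31 days (172 left).
January has 31 days (141 left).
February has 28 days (113 left).
March has 31 days (82 left).
April has 30 days (52 left).
May has 31 days (21 left).
21 days into June → 21 June 2025.

21 June 2025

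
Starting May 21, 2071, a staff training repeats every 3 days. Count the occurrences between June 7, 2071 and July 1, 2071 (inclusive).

Occurrences land 3·i days after May 21, 2071 for i = 0, 1, 2, …
June 7, 2071 is 17 days after the start; 17 ÷ 3 = 5 remainder 2; since the remainder is 2, round up to i = 6. First occurrence in the window: #7 on June 8, 2071 (6×3 = 18 days in).
July 1, 2071 is 41 days after the start; 41 ÷ 3 = 13 remainder 2. Last occurrence in the window: #14 on June 29, 2071.
Occurrences #7 through #14: 8 in total.

8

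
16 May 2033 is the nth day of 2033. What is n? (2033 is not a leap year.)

Days in months before May: 31 + 28 + 31 + 30 = 120.
Plus 16 days into May → day 136.

136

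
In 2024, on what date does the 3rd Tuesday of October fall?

2024-10-15

The first Tuesday of October 2024 is October 1.
The 3rd Tuesday is 2 weeks later: 1 + 14 = 15.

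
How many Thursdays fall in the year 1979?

Jan 1, 1979 is a Monday; the first Thursday on or after it is Jan 4, 1979 (3 days later).
From Jan 4, 1979 to Dec 31, 1979: 27 + 28 + 31 + 30 + 31 + 30 + 31 + 31 + 30 + 31 + 30 + 31 = 361 days (rest of Jan, Feb, Mar, Apr, May, Jun, Jul, Aug, Sep, Oct, Nov, Dec).
361 ÷ 7 = 51 full weeks with remainder 4, so 51 more Thursdays after the first → 52.

52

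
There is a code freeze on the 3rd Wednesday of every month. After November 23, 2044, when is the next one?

December 21, 2044

November 2044 starts on a Tuesday; its first Wednesday is the 2nd, so the 3rd Wednesday is the 16th — November 16, 2044.
That is not after November 23, 2044, so look at December 2044.
December 2044 starts on a Thursday; its first Wednesday is the 7th, so the 3rd Wednesday is the 21st — December 21, 2044.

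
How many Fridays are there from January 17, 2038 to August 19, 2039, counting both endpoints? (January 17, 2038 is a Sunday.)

January 17, 2038 is a Sunday; the first Friday on or after it is January 22, 2038 (5 days later).
From January 22, 2038 to August 19, 2039: 343 + 231 = 574 days (rest of 2038, to August 19, 2039 in 2039).
574 ÷ 7 = 82 full weeks with remainder 0, so 82 more Fridays after the first → 83.

83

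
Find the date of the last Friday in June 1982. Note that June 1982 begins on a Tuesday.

1982-06-25

June 1982 begins on a Tuesday, so the first Friday is June 4 (3 days later).
June 1982 has 30 days. Adding weeks: 4, 11, 18, 25 — the last one ≤ 30 is the 25th.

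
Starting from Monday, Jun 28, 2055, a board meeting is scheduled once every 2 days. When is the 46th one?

Sep 26, 2055

The 46th occurrence is 45 intervals after the first: 45 × 2 = 90 days after Jun 28, 2055.
Jun has 30 days — 2 days to the end of Jun leaves 88.
Jul has 31 days (57 left).
Aug has 31 days (26 left).
26 days into Sep → Sep 26, 2055.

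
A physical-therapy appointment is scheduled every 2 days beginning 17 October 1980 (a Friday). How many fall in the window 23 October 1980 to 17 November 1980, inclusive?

Occurrences land 2·i days after 17 October 1980 for i = 0, 1, 2, …
23 October 1980 is 6 days after the start; 6 ÷ 2 = 3 remainder 0. First occurrence in the window: #4 on 23 October 1980 (3×2 = 6 days in).
17 November 1980 is 31 days after the start; 31 ÷ 2 = 15 remainder 1. Last occurrence in the window: #16 on 16 November 1980.
Occurrences #4 through #16: 13 in total.

13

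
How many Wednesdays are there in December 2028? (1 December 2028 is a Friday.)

1 December 2028 is a Friday; the first Wednesday on or after it is 6 December 2028 (5 days later).
From 6 December 2028 to 31 December 2028 is 31 − 6 = 25 days.
25 ÷ 7 = 3 full weeks with remainder 4, so 3 more Wednesdays after the first → 4.

4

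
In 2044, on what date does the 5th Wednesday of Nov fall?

Nov 30, 2044

Nov 2044 begins on a Tuesday, so the first Wednesday is Nov 2 (1 day later).
The 5th Wednesday is 4 weeks later: 2 + 28 = 30.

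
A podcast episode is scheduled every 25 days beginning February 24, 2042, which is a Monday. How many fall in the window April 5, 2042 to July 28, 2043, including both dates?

Occurrences land 25·i days after February 24, 2042 for i = 0, 1, 2, …
April 5, 2042 is 40 days after the start; 40 ÷ 25 = 1 remainder 15; since the remainder is 15, round up to i = 2. First occurrence in the window: #3 on April 15, 2042 (2×25 = 50 days in).
July 28, 2043 is 519 days after the start; 519 ÷ 25 = 20 remainder 19. Last occurrence in the window: #21 on July 9, 2043.
Occurrences #3 through #21: 19 in total.

19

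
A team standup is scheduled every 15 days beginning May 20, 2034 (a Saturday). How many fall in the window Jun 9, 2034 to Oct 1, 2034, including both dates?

7

Occurrences land 15·i days after May 20, 2034 for i = 0, 1, 2, …
Jun 9, 2034 is 20 days after the start; 20 ÷ 15 = 1 remainder 5; since the remainder is 5, round up to i = 2. First occurrence in the window: #3 on Jun 19, 2034 (2×15 = 30 days in).
Oct 1, 2034 is 134 days after the start; 134 ÷ 15 = 8 remainder 14. Last occurrence in the window: #9 on Sep 17, 2034.
Occurrences #3 through #9: 7 in total.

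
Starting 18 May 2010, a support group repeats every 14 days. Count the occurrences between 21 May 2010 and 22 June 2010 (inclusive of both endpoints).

Occurrences land 14·i days after 18 May 2010 for i = 0, 1, 2, …
21 May 2010 is 3 days after the start; 3 ÷ 14 = 0 remainder 3; since the remainder is 3, round up to i = 1. First occurrence in the window: #2 on 1 June 2010 (1×14 = 14 days in).
22 June 2010 is 35 days after the start; 35 ÷ 14 = 2 remainder 7. Last occurrence in the window: #3 on 15 June 2010.
Occurrences #2 through #3: 2 in total.

2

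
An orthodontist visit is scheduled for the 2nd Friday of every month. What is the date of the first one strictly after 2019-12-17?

2020-01-10

December 2019 starts on a Sunday; its first Friday is the 6th, so the 2nd Friday is the 13th — 2019-12-13.
That is not after 2019-12-17, so look at January 2020.
January 2020 starts on a Wednesday; its first Friday is the 3rd, so the 2nd Friday is the 10th — 2020-01-10.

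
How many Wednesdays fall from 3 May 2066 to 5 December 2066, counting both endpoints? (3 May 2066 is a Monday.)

3 May 2066 is a Monday; the first Wednesday on or after it is 5 May 2066 (2 days later).
From 5 May 2066 to 5 December 2066: 26 + 30 + 31 + 31 + 30 + 31 + 30 + 5 = 214 days (rest of May, June, July, August, September, October, November, December).
214 ÷ 7 = 30 full weeks with remainder 4, so 30 more Wednesdays after the first → 31.

31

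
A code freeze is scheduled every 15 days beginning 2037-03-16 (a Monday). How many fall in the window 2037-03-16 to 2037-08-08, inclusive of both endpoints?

Occurrences land 15·i days after 2037-03-16 for i = 0, 1, 2, …
The window opens on the start date, so the first occurrence inside is #1 on 2037-03-16.
2037-08-08 is 145 days after the start; 145 ÷ 15 = 9 remainder 10. Last occurrence in the window: #10 on 2037-07-29.
Occurrences #1 through #10: 10 in total.

10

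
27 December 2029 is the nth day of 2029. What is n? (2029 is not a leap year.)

Days in months before December: 31 + 28 + 31 + 30 + 31 + 30 + 31 + 31 + 30 + 31 + 30 = 334.
Plus 27 days into December → day 361.

361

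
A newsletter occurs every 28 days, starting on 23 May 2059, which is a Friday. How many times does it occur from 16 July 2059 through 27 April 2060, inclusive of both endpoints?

Occurrences land 28·i days after 23 May 2059 for i = 0, 1, 2, …
16 July 2059 is 54 days after the start; 54 ÷ 28 = 1 remainder 26; since the remainder is 26, round up to i = 2. First occurrence in the window: #3 on 18 July 2059 (2×28 = 56 days in).
27 April 2060 is 340 days after the start; 340 ÷ 28 = 12 remainder 4. Last occurrence in the window: #13 on 23 April 2060.
Occurrences #3 through #13: 11 in total.

11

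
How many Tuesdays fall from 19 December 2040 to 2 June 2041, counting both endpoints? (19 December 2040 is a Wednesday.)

19 December 2040 is a Wednesday; the first Tuesday on or after it is 25 December 2040 (6 days later).
From 25 December 2040 to 2 June 2041: 6 + 31 + 28 + 31 + 30 + 31 + 2 = 159 days (rest of December, January, February, March, April, May, June).
159 ÷ 7 = 22 full weeks with remainder 5, so 22 more Tuesdays after the first → 23.

23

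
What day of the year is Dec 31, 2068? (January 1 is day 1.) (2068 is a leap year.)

Days in months before Dec: 31 + 29 + 31 + 30 + 31 + 30 + 31 + 31 + 30 + 31 + 30 = 335.
Plus 31 days into Dec → day 366.

366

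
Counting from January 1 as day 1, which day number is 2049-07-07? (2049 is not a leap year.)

188

Days in months before July: 31 + 28 + 31 + 30 + 31 + 30 = 181.
Plus 7 days into July → day 188.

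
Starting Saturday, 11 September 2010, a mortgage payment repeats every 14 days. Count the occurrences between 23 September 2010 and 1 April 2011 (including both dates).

14

Occurrences land 14·i days after 11 September 2010 for i = 0, 1, 2, …
23 September 2010 is 12 days after the start; 12 ÷ 14 = 0 remainder 12; since the remainder is 12, round up to i = 1. First occurrence in the window: #2 on 25 September 2010 (1×14 = 14 days in).
1 April 2011 is 202 days after the start; 202 ÷ 14 = 14 remainder 6. Last occurrence in the window: #15 on 26 March 2011.
Occurrences #2 through #15: 14 in total.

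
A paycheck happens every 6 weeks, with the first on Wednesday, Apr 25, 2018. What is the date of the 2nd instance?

The 2nd occurrence is 1 interval after the first: 1 × 42 = 42 days after Apr 25, 2018.
Apr has 30 days — 5 days to the end of Apr leaves 37.
May has 31 days (6 left).
6 days into Jun → Jun 6, 2018.

Jun 6, 2018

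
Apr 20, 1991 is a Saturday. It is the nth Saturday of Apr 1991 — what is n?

Day 20 falls in week ⌈20/7⌉ of the month.
Days 1–7 hold the 1st Saturday, 8–14 the 2nd, 15–21 the 3rd, 22–28 the 4th, 29–31 the 5th.
20 is in the range for the 3rd.

3rd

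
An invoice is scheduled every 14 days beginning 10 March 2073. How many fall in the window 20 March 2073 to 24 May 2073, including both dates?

Occurrences land 14·i days after 10 March 2073 for i = 0, 1, 2, …
20 March 2073 is 10 days after the start; 10 ÷ 14 = 0 remainder 10; since the remainder is 10, round up to i = 1. First occurrence in the window: #2 on 24 March 2073 (1×14 = 14 days in).
24 May 2073 is 75 days after the start; 75 ÷ 14 = 5 remainder 5. Last occurrence in the window: #6 on 19 May 2073.
Occurrences #2 through #6: 5 in total.

5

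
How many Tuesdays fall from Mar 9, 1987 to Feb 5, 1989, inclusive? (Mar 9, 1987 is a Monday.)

Mar 9, 1987 is a Monday; the first Tuesday on or after it is Mar 10, 1987 (1 day later).
From Mar 10, 1987 to Feb 5, 1989: 296 + 366 + 36 = 698 days (rest of 1987, 1988, to Feb 5, 1989 in 1989).
698 ÷ 7 = 99 full weeks with remainder 5, so 99 more Tuesdays after the first → 100.

100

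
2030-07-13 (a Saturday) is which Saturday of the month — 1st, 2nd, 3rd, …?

Day 13 falls in week ⌈13/7⌉ of the month.
Days 1–7 hold the 1st Saturday, 8–14 the 2nd, 15–21 the 3rd, 22–28 the 4th, 29–31 the 5th.
13 is in the range for the 2nd.

2nd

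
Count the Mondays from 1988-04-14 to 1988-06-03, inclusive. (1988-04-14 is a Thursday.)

1988-04-14 is a Thursday; the first Monday on or after it is 1988-04-18 (4 days later).
From 1988-04-18 to 1988-06-03: 12 + 31 + 3 = 46 days (rest of April, May, June).
46 ÷ 7 = 6 full weeks with remainder 4, so 6 more Mondays after the first → 7.

7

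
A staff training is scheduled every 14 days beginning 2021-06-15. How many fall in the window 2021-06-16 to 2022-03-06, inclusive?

18

Occurrences land 14·i days after 2021-06-15 for i = 0, 1, 2, …
2021-06-16 is 1 day after the start; 1 ÷ 14 = 0 remainder 1; since the remainder is 1, round up to i = 1. First occurrence in the window: #2 on 2021-06-29 (1×14 = 14 days in).
2022-03-06 is 264 days after the start; 264 ÷ 14 = 18 remainder 12. Last occurrence in the window: #19 on 2022-02-22.
Occurrences #2 through #19: 18 in total.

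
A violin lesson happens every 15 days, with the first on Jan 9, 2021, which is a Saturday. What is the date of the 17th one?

The 17th occurrence is 16 intervals after the first: 16 × 15 = 240 days after Jan 9, 2021.
Jan has 31 days — 22 days to the end of Jan leaves 218.
Feb has 28 days (190 left).
Mar has 31 days (159 left).
Apr has 30 days (129 left).
May has 31 days (98 left).
Jun has 30 days (68 left).
Jul has 31 days (37 left).
Aug has 31 days (6 left).
6 days into Sep → Sep 6, 2021.

Sep 6, 2021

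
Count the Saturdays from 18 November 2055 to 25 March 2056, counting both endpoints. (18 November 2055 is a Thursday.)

18 November 2055 is a Thursday; the first Saturday on or after it is 20 November 2055 (2 days later).
From 20 November 2055 to 25 March 2056: 10 + 31 + 31 + 29 + 25 = 126 days (rest of November, December, January, February, March).
126 ÷ 7 = 18 full weeks with remainder 0, so 18 more Saturdays after the first → 19.

19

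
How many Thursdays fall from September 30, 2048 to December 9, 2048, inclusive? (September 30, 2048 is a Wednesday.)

10

September 30, 2048 is a Wednesday; the first Thursday on or after it is October 1, 2048 (1 day later).
From October 1, 2048 to December 9, 2048: 30 + 30 + 9 = 69 days (rest of October, November, December).
69 ÷ 7 = 9 full weeks with remainder 6, so 9 more Thursdays after the first → 10.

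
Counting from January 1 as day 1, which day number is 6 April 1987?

Days in months before April: 31 + 28 + 31 = 90.
Plus 6 days into April → day 96.

96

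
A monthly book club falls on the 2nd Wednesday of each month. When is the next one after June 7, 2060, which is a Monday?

June 9, 2060

June 2060 starts on a Tuesday; its first Wednesday is the 2nd, so the 2nd Wednesday is the 9th — June 9, 2060.
June 9, 2060 is after June 7, 2060, so that is the next one.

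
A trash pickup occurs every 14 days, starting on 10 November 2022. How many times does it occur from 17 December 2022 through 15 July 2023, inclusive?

Occurrences land 14·i days after 10 November 2022 for i = 0, 1, 2, …
17 December 2022 is 37 days after the start; 37 ÷ 14 = 2 remainder 9; since the remainder is 9, round up to i = 3. First occurrence in the window: #4 on 22 December 2022 (3×14 = 42 days in).
15 July 2023 is 247 days after the start; 247 ÷ 14 = 17 remainder 9. Last occurrence in the window: #18 on 6 July 2023.
Occurrences #4 through #18: 15 in total.

15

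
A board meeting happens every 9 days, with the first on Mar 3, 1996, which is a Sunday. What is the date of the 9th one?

The 9th occurrence is 8 intervals after the first: 8 × 9 = 72 days after Mar 3, 1996.
Mar has 31 days — 28 days to the end of Mar leaves 44.
Apr has 30 days (14 left).
14 days into May → May 14, 1996.

May 14, 1996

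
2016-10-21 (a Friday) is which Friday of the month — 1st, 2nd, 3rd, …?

3rd

Day 21 falls in week ⌈21/7⌉ of the month.
Days 1–7 hold the 1st Friday, 8–14 the 2nd, 15–21 the 3rd, 22–28 the 4th, 29–31 the 5th.
21 is in the range for the 3rd.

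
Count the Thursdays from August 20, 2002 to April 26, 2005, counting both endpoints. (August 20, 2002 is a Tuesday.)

August 20, 2002 is a Tuesday; the first Thursday on or after it is August 22, 2002 (2 days later).
From August 22, 2002 to April 26, 2005: 131 + 365 + 366 + 116 = 978 days (rest of 2002, 2003, 2004, to April 26, 2005 in 2005).
978 ÷ 7 = 139 full weeks with remainder 5, so 139 more Thursdays after the first → 140.

140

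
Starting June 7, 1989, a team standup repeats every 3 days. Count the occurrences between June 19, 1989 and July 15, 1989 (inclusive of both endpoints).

Occurrences land 3·i days after June 7, 1989 for i = 0, 1, 2, …
June 19, 1989 is 12 days after the start; 12 ÷ 3 = 4 remainder 0. First occurrence in the window: #5 on June 19, 1989 (4×3 = 12 days in).
July 15, 1989 is 38 days after the start; 38 ÷ 3 = 12 remainder 2. Last occurrence in the window: #13 on July 13, 1989.
Occurrences #5 through #13: 9 in total.

9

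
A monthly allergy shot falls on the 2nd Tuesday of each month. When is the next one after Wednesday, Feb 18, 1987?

Mar 10, 1987

Feb 1987 starts on a Sunday; its first Tuesday is the 3rd, so the 2nd Tuesday is the 10th — Feb 10, 1987.
That is not after Feb 18, 1987, so look at Mar 1987.
Mar 1987 starts on a Sunday; its first Tuesday is the 3rd, so the 2nd Tuesday is the 10th — Mar 10, 1987.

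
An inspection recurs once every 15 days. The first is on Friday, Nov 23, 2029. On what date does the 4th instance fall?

Jan 7, 2030

The 4th occurrence is 3 intervals after the first: 3 × 15 = 45 days after Nov 23, 2029.
Nov has 30 days — 7 days to the end of Nov leaves 38.
Dec has 31 days (7 left).
7 days into Jan → Jan 7, 2030.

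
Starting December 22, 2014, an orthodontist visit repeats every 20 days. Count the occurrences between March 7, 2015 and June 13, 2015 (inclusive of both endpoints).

Occurrences land 20·i days after December 22, 2014 for i = 0, 1, 2, …
March 7, 2015 is 75 days after the start; 75 ÷ 20 = 3 remainder 15; since the remainder is 15, round up to i = 4. First occurrence in the window: #5 on March 12, 2015 (4×20 = 80 days in).
June 13, 2015 is 173 days after the start; 173 ÷ 20 = 8 remainder 13. Last occurrence in the window: #9 on May 31, 2015.
Occurrences #5 through #9: 5 in total.

5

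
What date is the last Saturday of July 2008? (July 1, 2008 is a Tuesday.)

July 2008 begins on a Tuesday, so the first Saturday is July 5 (4 days later).
July 2008 has 31 days. Adding weeks: 5, 12, 19, 26 — the last one ≤ 31 is the 26th.

26 July 2008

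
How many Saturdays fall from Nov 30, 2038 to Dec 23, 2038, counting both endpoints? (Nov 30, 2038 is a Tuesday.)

3

Nov 30, 2038 is a Tuesday; the first Saturday on or after it is Dec 4, 2038 (4 days later).
From Dec 4, 2038 to Dec 23, 2038 is 23 − 4 = 19 days.
19 ÷ 7 = 2 full weeks with remainder 5, so 2 more Saturdays after the first → 3.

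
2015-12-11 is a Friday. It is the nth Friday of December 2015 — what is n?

2nd

Day 11 falls in week ⌈11/7⌉ of the month.
Days 1–7 hold the 1st Friday, 8–14 the 2nd, 15–21 the 3rd, 22–28 the 4th, 29–31 the 5th.
11 is in the range for the 2nd.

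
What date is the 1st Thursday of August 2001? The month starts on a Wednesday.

2 August 2001

August 2001 begins on a Wednesday, so the first Thursday is August 2 (1 day later).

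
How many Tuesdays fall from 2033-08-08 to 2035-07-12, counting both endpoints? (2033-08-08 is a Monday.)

101

2033-08-08 is a Monday; the first Tuesday on or after it is 2033-08-09 (1 day later).
From 2033-08-09 to 2035-07-12: 144 + 365 + 193 = 702 days (rest of 2033, 2034, to 2035-07-12 in 2035).
702 ÷ 7 = 100 full weeks with remainder 2, so 100 more Tuesdays after the first → 101.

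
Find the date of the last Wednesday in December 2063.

2063-12-26

December 2063 begins on a Saturday, so the first Wednesday is December 5 (4 days later).
December 2063 has 31 days. Adding weeks: 5, 12, 19, 26 — the last one ≤ 31 is the 26th.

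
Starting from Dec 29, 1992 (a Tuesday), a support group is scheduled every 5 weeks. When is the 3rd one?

Mar 9, 1993

The 3rd occurrence is 2 intervals after the first: 2 × 35 = 70 days after Dec 29, 1992.
Dec has 31 days — 2 days to the end of Dec leaves 68.
Jan has 31 days (37 left).
Feb has 28 days (9 left).
9 days into Mar → Mar 9, 1993.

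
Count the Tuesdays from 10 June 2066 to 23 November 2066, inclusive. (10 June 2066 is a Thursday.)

24

10 June 2066 is a Thursday; the first Tuesday on or after it is 15 June 2066 (5 days later).
From 15 June 2066 to 23 November 2066: 15 + 31 + 31 + 30 + 31 + 23 = 161 days (rest of June, July, August, September, October, November).
161 ÷ 7 = 23 full weeks with remainder 0, so 23 more Tuesdays after the first → 24.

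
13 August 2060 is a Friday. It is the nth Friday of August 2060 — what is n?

Day 13 falls in week ⌈13/7⌉ of the month.
Days 1–7 hold the 1st Friday, 8–14 the 2nd, 15–21 the 3rd, 22–28 the 4th, 29–31 the 5th.
13 is in the range for the 2nd.

2nd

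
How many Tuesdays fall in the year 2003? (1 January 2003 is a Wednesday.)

1 January 2003 is a Wednesday; the first Tuesday on or after it is 7 January 2003 (6 days later).
From 7 January 2003 to 31 December 2003: 24 + 28 + 31 + 30 + 31 + 30 + 31 + 31 + 30 + 31 + 30 + 31 = 358 days (rest of January, February, March, April, May, June, July, August, September, October, November, December).
358 ÷ 7 = 51 full weeks with remainder 1, so 51 more Tuesdays after the first → 52.

52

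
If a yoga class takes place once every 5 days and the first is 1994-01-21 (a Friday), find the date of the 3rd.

1994-01-31

The 3rd occurrence is 2 intervals after the first: 2 × 5 = 10 days after 1994-01-21.
10 days later is 1994-01-31.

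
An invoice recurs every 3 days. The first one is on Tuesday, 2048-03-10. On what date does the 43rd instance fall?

The 43rd occurrence is 42 intervals after the first: 42 × 3 = 126 days after 2048-03-10.
March has 31 days — 21 days to the end of March leaves 105.
April has 30 days (75 left).
May has 31 days (44 left).
June has 30 days (14 left).
14 days into July → 2048-07-14.

2048-07-14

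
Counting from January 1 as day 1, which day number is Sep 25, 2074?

268

Days in months before Sep: 31 + 28 + 31 + 30 + 31 + 30 + 31 + 31 = 243.
Plus 25 days into Sep → day 268.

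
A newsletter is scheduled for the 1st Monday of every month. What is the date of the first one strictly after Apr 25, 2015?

Apr 2015 starts on a Wednesday, so its 1st Monday is Apr 6, 2015 (5 days in).
That is not after Apr 25, 2015, so look at May 2015.
May 2015 starts on a Friday, so its 1st Monday is May 4, 2015 (3 days in).

May 4, 2015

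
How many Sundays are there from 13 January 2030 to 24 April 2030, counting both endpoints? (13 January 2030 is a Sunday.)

15

13 January 2030 is a Sunday; the first Sunday on or after it is 13 January 2030.
From 13 January 2030 to 24 April 2030: 18 + 28 + 31 + 24 = 101 days (rest of January, February, March, April).
101 ÷ 7 = 14 full weeks with remainder 3, so 14 more Sundays after the first → 15.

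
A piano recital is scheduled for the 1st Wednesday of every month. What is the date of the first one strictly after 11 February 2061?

February 2061 starts on a Tuesday, so its 1st Wednesday is 2 February 2061 (1 day in).
That is not after 11 February 2061, so look at March 2061.
March 2061 starts on a Tuesday, so its 1st Wednesday is 2 March 2061 (1 day in).

2 March 2061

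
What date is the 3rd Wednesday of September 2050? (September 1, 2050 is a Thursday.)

September 2050 begins on a Thursday, so the first Wednesday is September 7 (6 days later).
The 3rd Wednesday is 2 weeks later: 7 + 14 = 21.

September 21, 2050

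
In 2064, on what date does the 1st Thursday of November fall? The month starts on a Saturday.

6 November 2064

November 2064 begins on a Saturday, so the first Thursday is November 6 (5 days later).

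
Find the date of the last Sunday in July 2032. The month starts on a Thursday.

2032-07-25

July 2032 begins on a Thursday, so the first Sunday is July 4 (3 days later).
July 2032 has 31 days. Adding weeks: 4, 11, 18, 25 — the last one ≤ 31 is the 25th.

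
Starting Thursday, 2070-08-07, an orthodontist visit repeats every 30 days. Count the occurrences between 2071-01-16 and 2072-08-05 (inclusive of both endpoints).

19

Occurrences land 30·i days after 2070-08-07 for i = 0, 1, 2, …
2071-01-16 is 162 days after the start; 162 ÷ 30 = 5 remainder 12; since the remainder is 12, round up to i = 6. First occurrence in the window: #7 on 2071-02-03 (6×30 = 180 days in).
2072-08-05 is 729 days after the start; 729 ÷ 30 = 24 remainder 9. Last occurrence in the window: #25 on 2072-07-27.
Occurrences #7 through #25: 19 in total.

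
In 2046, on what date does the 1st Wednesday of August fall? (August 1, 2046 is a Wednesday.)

August 2046 begins on a Wednesday, so the first Wednesday is August 1.

August 1, 2046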